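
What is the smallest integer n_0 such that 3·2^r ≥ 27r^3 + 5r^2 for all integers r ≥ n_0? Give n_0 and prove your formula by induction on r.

At r = 14: 49152 < 75068, so the inequality fails and n_0 ≥ 15. We prove 3·2^r ≥ 27r^3 + 5r^2 for all r ≥ 15.
Base case (r = 15): 3·2^r = 98304 and 27r^3 + 5r^2 = 92250, so 98304 ≥ 92250.
For the inductive step, assume it holds for an arbitrary p ≥ 15, so 3·2^p ≥ 27p^3 + 5p^2.
Then 3·2^(p + 1) = 2·(3·2^p) ≥ 2·(27p^3 + 5p^2).
Also, for p ≥ 15 we have 2·(27p^3 + 5p^2) ≥ 27(p+1)^3 + 5(p+1)^2, since 2·(27p^3 + 5p^2) − (27(p+1)^3 + 5(p+1)^2) = 27p^3 - 76p^2 - 91p - 32, which is nonnegative for all p ≥ 15.
Combining, 3·2^(p + 1) ≥ 27(p+1)^3 + 5(p+1)^2.
Hence, by induction on r, the claim holds for every r ≥ 15.
Hence the smallest such n_0 is 15.

n_0 = 15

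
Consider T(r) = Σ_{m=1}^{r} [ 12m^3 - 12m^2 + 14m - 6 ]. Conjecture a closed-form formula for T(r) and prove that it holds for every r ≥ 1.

We claim T(r) = r(3r^3 + 2r^2 + 4r - 1) for all r ≥ 1.
For the base case r = 1: T(1) = 8, and the closed form gives 8. They agree.
Inductive step: assume the claim holds for r = m, so T(m) = m(3m^3 + 2m^2 + 4m - 1).
Then T(m+1) = T(m) + (12m^3 + 24m^2 + 26m + 8) = (m(3m^3 + 2m^2 + 4m - 1)) + (12m^3 + 24m^2 + 26m + 8).
Simplifying, T(m+1) = (m + 1)(3m^3 + 11m^2 + 17m + 8) = (m+1)(3(m+1)^3 + 2(m+1)^2 + 4(m+1) - 1),
which is the closed form with r = m+1.
By induction, the statement is established for all r ≥ 1.

T(r) = r(3r^3 + 2r^2 + 4r - 1)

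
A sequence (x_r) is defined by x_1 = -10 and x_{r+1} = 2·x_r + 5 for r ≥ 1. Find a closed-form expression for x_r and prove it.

x_r = -5·2^(r - 1) - 5

Computing the first terms: x_1 = -10, x_2 = -15, x_3 = -25. This suggests x_r = -5·2^(r - 1) - 5.
Base step (r = 1): the formula gives -10 = -10 = x_1.
Inductive step: suppose the statement holds for some p ≥ 1, so x_p = -5·2^(p - 1) - 5.
Then x_{p+1} = 2·x_p + 5 = 2·(-5·2^(p - 1) - 5) + 5 = -5·2^p - 5 = -5·2^((p+1) - 1) - 5,
which is the claimed formula at r = p+1.
By the principle of mathematical induction, the result holds for all r ≥ 1.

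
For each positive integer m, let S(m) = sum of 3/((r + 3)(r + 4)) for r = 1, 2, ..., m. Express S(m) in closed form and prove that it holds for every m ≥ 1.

S(m) = 3m/(4(m + 4))

We claim S(m) = 3m/(4(m + 4)) for all m ≥ 1.
Base step (m = 1): S(1) = 3/20, and the closed form gives 3/20. They agree.
Suppose the result is true for m = r, so S(r) = 3r/(4(r + 4)).
Then S(r+1) = S(r) + (3/((r + 4)(r + 5))) = (3r/(4(r + 4))) + (3/((r + 4)(r + 5))).
Simplifying, S(r+1) = 3(r + 1)/(4(r + 5)) = 3(r+1)/(4((r+1) + 4)),
which is the closed form with m = r+1.
This completes the induction.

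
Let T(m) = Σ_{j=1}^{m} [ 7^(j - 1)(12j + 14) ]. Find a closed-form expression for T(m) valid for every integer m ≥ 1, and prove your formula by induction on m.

We claim T(m) = 2·7^m(m + 1) - 2 for all m ≥ 1.
For the base case m = 1: T(1) = 26, and the closed form gives 26. They agree.
Suppose the result is true for m = j, so T(j) = 2·7^j(j + 1) - 2.
Then T(j+1) = T(j) + (7^j(12j + 26)) = (2·7^j(j + 1) - 2) + (7^j(12j + 26)).
Simplifying, T(j+1) = 14·7^j·j + 28·7^j - 2 = 2·7^(j+1)((j+1) + 1) - 2,
which is the closed form with m = j+1.
This completes the induction.

T(m) = 2·7^m(m + 1) - 2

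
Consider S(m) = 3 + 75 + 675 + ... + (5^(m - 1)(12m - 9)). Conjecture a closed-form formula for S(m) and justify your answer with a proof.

We claim S(m) = 3·5^m(m - 1) + 3 for all m ≥ 1.
For the base case m = 1: S(1) = 3, and the closed form gives 3. They agree.
For the inductive step, assume it holds for an arbitrary i ≥ 1, so S(i) = 3·5^i(i - 1) + 3.
Then S(i+1) = S(i) + (5^i(12i + 3)) = (3·5^i(i - 1) + 3) + (5^i(12i + 3)).
Simplifying, S(i+1) = 15·5^i·i + 3 = 3·5^(i+1)((i+1) - 1) + 3,
which is the closed form with m = i+1.
By induction, the statement is established for all m ≥ 1.

S(m) = 3·5^m(m - 1) + 3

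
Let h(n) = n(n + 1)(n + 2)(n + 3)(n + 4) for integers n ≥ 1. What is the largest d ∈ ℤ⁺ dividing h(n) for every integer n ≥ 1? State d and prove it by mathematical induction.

Computing the first values: h(1) = 120 and h(2) = 720; gcd(120, 720) = 120, so d ≤ 120.
We prove 120 | n(n + 1)(n + 2)(n + 3)(n + 4) for all n ≥ 1 by induction on n.
For the base case n = 1: h(1) = 120 = 120·(1), so 120 | h(1).
For the inductive step, assume it holds for an arbitrary i ≥ 1, i.e. 120 | h(i). Then
h(i+1) − h(i) = (i+1)·(i+2)·(i+3)·(i+4)·(i+5) − i·(i+1)·(i+2)·(i+3)·(i+4) = (i+1)·(i+2)·(i+3)·(i+4)·[(i+5) − i] = 5·(i+1)·(i+2)·(i+3)·(i+4). The product of 4 consecutive integers is divisible by (4)! = 24, so h(i+1) − h(i) is divisible by 5·24 = 120. By the inductive hypothesis 120 | h(i), hence 120 | h(i+1).
This completes the induction.
Therefore the largest such d is 120.

d = 120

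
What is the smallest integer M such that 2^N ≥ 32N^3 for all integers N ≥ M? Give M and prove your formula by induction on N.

M = 18

At N = 17: 131072 < 157216, so the inequality fails and M ≥ 18. We prove 2^N ≥ 32N^3 for all N ≥ 18.
Base case (N = 18): 2^N = 262144 and 32N^3 = 186624, so 262144 ≥ 186624.
Inductive step: suppose the statement holds for some j ≥ 18, so 2^j ≥ 32j^3.
Then 2^(j + 1) = 2·(2^j) ≥ 2·(32j^3).
Also, for j ≥ 18 we have 2·(32j^3) ≥ 32(j+1)^3, since 2 ≥ (1 + 1/j)^3 for all j ≥ 18.
Combining, 2^(j + 1) ≥ 32(j+1)^3.
Hence, by induction on N, the claim holds for every N ≥ 18.
Hence the smallest such M is 18.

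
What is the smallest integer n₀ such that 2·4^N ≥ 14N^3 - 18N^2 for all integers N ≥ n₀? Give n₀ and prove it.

n₀ = 5

At N = 4: 512 < 608, so the inequality fails and n₀ ≥ 5. We prove 2·4^N ≥ 14N^3 - 18N^2 for all N ≥ 5.
Base case (N = 5): 2·4^N = 2048 and 14N^3 - 18N^2 = 1300, so 2048 ≥ 1300.
Suppose the result is true for N = i, so 2·4^i ≥ 14i^3 - 18i^2.
Then 2·4^(i + 1) = 4·(2·4^i) ≥ 4·(14i^3 - 18i^2).
Also, for i ≥ 5 we have 4·(14i^3 - 18i^2) ≥ 14(i+1)^3 - 18(i+1)^2, since 4·(14i^3 - 18i^2) − (14(i+1)^3 - 18(i+1)^2) = 42i^3 - 96i^2 - 6i + 4, which is nonnegative for all i ≥ 5.
Combining, 2·4^(i + 1) ≥ 14(i+1)^3 - 18(i+1)^2.
Hence, by induction on N, the claim holds for every N ≥ 5.
Hence the smallest such n₀ is 5.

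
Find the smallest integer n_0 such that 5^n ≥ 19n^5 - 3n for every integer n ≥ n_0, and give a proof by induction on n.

n_0 = 9

At n = 8: 390625 < 622568, so the inequality fails and n_0 ≥ 9. We prove 5^n ≥ 19n^5 - 3n for all n ≥ 9.
For the base case n = 9: 5^n = 1953125 and 19n^5 - 3n = 1121904, so 1953125 ≥ 1121904.
Inductive step: suppose the statement holds for some k ≥ 9, so 5^k ≥ 19k^5 - 3k.
Then 5^(k + 1) = 5·(5^k) ≥ 5·(19k^5 - 3k).
Also, for k ≥ 9 we have 5·(19k^5 - 3k) ≥ 19(k+1)^5 - 3(k+1), since 5·(19k^5 - 3k) − (19(k+1)^5 - 3(k+1)) = 76k^5 - 95k^4 - 190k^3 - 190k^2 - 107k - 16, which is nonnegative for all k ≥ 9.
Combining, 5^(k + 1) ≥ 19(k+1)^5 - 3(k+1).
This completes the induction.
Hence the smallest such n_0 is 9.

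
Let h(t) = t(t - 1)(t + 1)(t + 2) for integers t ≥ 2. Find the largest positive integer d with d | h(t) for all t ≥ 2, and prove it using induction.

d = 24

Computing the first values: h(2) = 24 and h(3) = 120; gcd(24, 120) = 24, so d ≤ 24.
We prove 24 | t(t - 1)(t + 1)(t + 2) for all t ≥ 2 by induction on t.
Base step (t = 2): h(2) = 24 = 24·(1), so 24 | h(2).
Suppose the result is true for t = k, i.e. 24 | h(k). Then
h(k+1) − h(k) = k·(k+1)·(k+2)·(k+3) − (k-1)·k·(k+1)·(k+2) = k·(k+1)·(k+2)·[(k+3) − (k-1)] = 4·k·(k+1)·(k+2). The product of 3 consecutive integers is divisible by (3)! = 6, so h(k+1) − h(k) is divisible by 4·6 = 24. By the inductive hypothesis 24 | h(k), hence 24 | h(k+1).
This completes the induction.
Therefore the largest such d is 24.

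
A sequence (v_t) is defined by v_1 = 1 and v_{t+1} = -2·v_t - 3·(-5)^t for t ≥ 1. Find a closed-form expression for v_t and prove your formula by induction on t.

Computing the first terms: v_1 = 1, v_2 = 13, v_3 = -101. This suggests v_t = -3(-2)^t + (-5)^t.
Base step (t = 1): the formula gives 1 = 1 = v_1.
Suppose the result is true for t = r, so v_r = -3(-2)^r + (-5)^r.
Then v_{r+1} = -2·v_r - 3·(-5)^r = -2·(-3(-2)^r + (-5)^r) - 3·(-5)^r = -3(-2)^(r + 1) + (-5)^(r + 1),
which is the claimed formula at t = r+1.
This completes the induction.

v_t = -3(-2)^t + (-5)^t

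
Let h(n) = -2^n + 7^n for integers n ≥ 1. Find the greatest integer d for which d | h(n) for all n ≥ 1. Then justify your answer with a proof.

Computing the first values: h(1) = 5 and h(2) = 45; gcd(5, 45) = 5, so d ≤ 5.
We prove 5 | -2^n + 7^n for all n ≥ 1 by induction on n.
When n = 1: h(1) = 5 = 5·(1), so 5 | h(1).
Suppose the result is true for n = p, i.e. 5 | h(p). Then
7^{p+1} − 2^{p+1} = 7·7^p − 2·2^p = 7·(7^p − 2^p) + (5)·2^p. The first term is divisible by 5 by the inductive hypothesis, and the second term (5)·2^p is divisible by 5 since 5 | 5. Hence 5 | h(p+1).
By the principle of mathematical induction, the result holds for all n ≥ 1.
Therefore the largest such d is 5.

d = 5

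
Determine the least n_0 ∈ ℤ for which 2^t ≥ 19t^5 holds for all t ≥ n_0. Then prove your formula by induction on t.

At t = 28: 268435456 < 326996992, so the inequality fails and n_0 ≥ 29. We prove 2^t ≥ 19t^5 for all t ≥ 29.
Base case (t = 29): 2^t = 536870912 and 19t^5 = 389711831, so 536870912 ≥ 389711831.
For the inductive step, assume it holds for an arbitrary j ≥ 29, so 2^j ≥ 19j^5.
Then 2^(j + 1) = 2·(2^j) ≥ 2·(19j^5).
Also, for j ≥ 29 we have 2·(19j^5) ≥ 19(j+1)^5, since 2 ≥ (1 + 1/j)^5 for all j ≥ 29.
Combining, 2^(j + 1) ≥ 19(j+1)^5.
Hence, by induction on t, the claim holds for every t ≥ 29.
Hence the smallest such n_0 is 29.

n_0 = 29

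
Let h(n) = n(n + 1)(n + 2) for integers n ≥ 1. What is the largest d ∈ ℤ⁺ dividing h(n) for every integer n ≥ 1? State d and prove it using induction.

d = 6

Computing the first values: h(1) = 6 and h(2) = 24; gcd(6, 24) = 6, so d ≤ 6.
We prove 6 | n(n + 1)(n + 2) for all n ≥ 1 by induction on n.
When n = 1: h(1) = 6 = 6·(1), so 6 | h(1).
Inductive step: assume the claim holds for n = k, i.e. 6 | h(k). Then
h(k+1) − h(k) = (k+1)·(k+2)·(k+3) − k·(k+1)·(k+2) = (k+1)·(k+2)·[(k+3) − k] = 3·(k+1)·(k+2). The product of 2 consecutive integers is divisible by (2)! = 2, so h(k+1) − h(k) is divisible by 3·2 = 6. By the inductive hypothesis 6 | h(k), hence 6 | h(k+1).
Hence, by induction on n, the claim holds for every n ≥ 1.
Therefore the largest such d is 6.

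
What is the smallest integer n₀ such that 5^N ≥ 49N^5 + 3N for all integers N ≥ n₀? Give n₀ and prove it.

n₀ = 10

At N = 9: 1953125 < 2893428, so the inequality fails and n₀ ≥ 10. We prove 5^N ≥ 49N^5 + 3N for all N ≥ 10.
When N = 10: 5^N = 9765625 and 49N^5 + 3N = 4900030, so 9765625 ≥ 4900030.
Inductive step: suppose the statement holds for some k ≥ 10, so 5^k ≥ 49k^5 + 3k.
Then 5^(k + 1) = 5·(5^k) ≥ 5·(49k^5 + 3k).
Also, for k ≥ 10 we have 5·(49k^5 + 3k) ≥ 49(k+1)^5 + 3(k+1), since 5·(49k^5 + 3k) − (49(k+1)^5 + 3(k+1)) = 196k^5 - 245k^4 - 490k^3 - 490k^2 - 233k - 52, which is nonnegative for all k ≥ 10.
Combining, 5^(k + 1) ≥ 49(k+1)^5 + 3(k+1).
By induction, the statement is established for all N ≥ 10.
Hence the smallest such n₀ is 10.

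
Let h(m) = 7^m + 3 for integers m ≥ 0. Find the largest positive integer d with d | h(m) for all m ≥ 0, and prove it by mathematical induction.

d = 2

Computing the first values: h(0) = 4 and h(1) = 10; gcd(4, 10) = 2, so d ≤ 2.
We prove 2 | 7^m + 3 for all m ≥ 0 by induction on m.
For the base case m = 0: h(0) = 4 = 2·(2), so 2 | h(0).
For the inductive step, assume it holds for an arbitrary k ≥ 0, i.e. 2 | h(k). Then
h(k+1) = 7^(k+1) + 3 = 7·(7^k + 3) - 18 = 7·h(k) - 18. The first term is divisible by 2 by the inductive hypothesis, and -18 is divisible by 2. Hence 2 | h(k+1).
Hence, by induction on m, the claim holds for every m ≥ 0.
Therefore the largest such d is 2.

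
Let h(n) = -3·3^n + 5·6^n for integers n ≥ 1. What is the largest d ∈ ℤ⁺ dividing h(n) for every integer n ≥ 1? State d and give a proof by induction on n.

d = 3

Computing the first values: h(1) = 21 and h(2) = 153; gcd(21, 153) = 3, so d ≤ 3.
We prove 3 | -3·3^n + 5·6^n for all n ≥ 1 by induction on n.
Base case (n = 1): h(1) = 21 = 3·(7), so 3 | h(1).
Inductive step: assume the claim holds for n = j, i.e. 3 | h(j). Then
h(j+1) − 6·h(j) = (-3·3^(j+1) + 5·6^(j+1)) − 6·(-3·3^j + 5·6^j) = (-3)·3^j·(3 − 6) = (9)·3^j. Since 3 | h(j) by the inductive hypothesis, 3 | 6·h(j); and 3 | 9 since 9 = 3·3. Therefore 3 | h(j+1).
This completes the induction.
Therefore the largest such d is 3.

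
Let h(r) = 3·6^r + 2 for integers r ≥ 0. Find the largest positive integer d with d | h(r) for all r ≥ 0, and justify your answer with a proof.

d = 5

Computing the first values: h(0) = 5 and h(1) = 20; gcd(5, 20) = 5, so d ≤ 5.
We prove 5 | 3·6^r + 2 for all r ≥ 0 by induction on r.
When r = 0: h(0) = 5 = 5·(1), so 5 | h(0).
Inductive step: assume the claim holds for r = m, i.e. 5 | h(m). Then
h(m+1) = 3·6^(m+1) + 2 = 6·(3·6^m + 2) - 10 = 6·h(m) - 10. The first term is divisible by 5 by the inductive hypothesis, and -10 is divisible by 5. Hence 5 | h(m+1).
This completes the induction.
Therefore the largest such d is 5.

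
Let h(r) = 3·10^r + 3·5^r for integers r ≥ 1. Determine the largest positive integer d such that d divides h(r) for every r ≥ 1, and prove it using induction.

d = 15

Computing the first values: h(1) = 45 and h(2) = 375; gcd(45, 375) = 15, so d ≤ 15.
We prove 15 | 3·10^r + 3·5^r for all r ≥ 1 by induction on r.
Base step (r = 1): h(1) = 45 = 15·(3), so 15 | h(1).
Inductive step: assume the claim holds for r = i, i.e. 15 | h(i). Then
h(i+1) − 10·h(i) = (3·10^(i+1) + 3·5^(i+1)) − 10·(3·10^i + 3·5^i) = (3)·5^i·(5 − 10) = (-15)·5^i. Since 15 | h(i) by the inductive hypothesis, 15 | 10·h(i); and 15 | -15 since -15 = 15·-1. Therefore 15 | h(i+1).
Hence, by induction on r, the claim holds for every r ≥ 1.
Therefore the largest such d is 15.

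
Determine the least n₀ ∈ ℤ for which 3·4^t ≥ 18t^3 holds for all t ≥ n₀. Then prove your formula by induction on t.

At t = 4: 768 < 1152, so the inequality fails and n₀ ≥ 5. We prove 3·4^t ≥ 18t^3 for all t ≥ 5.
For the base case t = 5: 3·4^t = 3072 and 18t^3 = 2250, so 3072 ≥ 2250.
Suppose the result is true for t = p, so 3·4^p ≥ 18p^3.
Then 3·4^(p + 1) = 4·(3·4^p) ≥ 4·(18p^3).
Also, for p ≥ 5 we have 4·(18p^3) ≥ 18(p+1)^3, since 4 ≥ (1 + 1/p)^3 for all p ≥ 5.
Combining, 3·4^(p + 1) ≥ 18(p+1)^3.
By the principle of mathematical induction, the result holds for all t ≥ 5.
Hence the smallest such n₀ is 5.

n₀ = 5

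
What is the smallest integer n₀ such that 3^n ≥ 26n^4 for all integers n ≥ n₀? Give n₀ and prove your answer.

n₀ = 13

At n = 12: 531441 < 539136, so the inequality fails and n₀ ≥ 13. We prove 3^n ≥ 26n^4 for all n ≥ 13.
When n = 13: 3^n = 1594323 and 26n^4 = 742586, so 1594323 ≥ 742586.
Inductive step: suppose the statement holds for some p ≥ 13, so 3^p ≥ 26p^4.
Then 3^(p + 1) = 3·(3^p) ≥ 3·(26p^4).
Also, for p ≥ 13 we have 3·(26p^4) ≥ 26(p+1)^4, since 3 ≥ (1 + 1/p)^4 for all p ≥ 13.
Combining, 3^(p + 1) ≥ 26(p+1)^4.
By induction, the statement is established for all n ≥ 13.
Hence the smallest such n₀ is 13.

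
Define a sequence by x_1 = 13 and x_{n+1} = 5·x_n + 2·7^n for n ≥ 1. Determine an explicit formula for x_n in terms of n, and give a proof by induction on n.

Computing the first terms: x_1 = 13, x_2 = 79, x_3 = 493. This suggests x_n = 6·5^(n - 1) + 7^n.
For the base case n = 1: the formula gives 13 = 13 = x_1.
Inductive step: assume the claim holds for n = i, so x_i = 6·5^(i - 1) + 7^i.
Then x_{i+1} = 5·x_i + 2·7^i = 5·(6·5^(i - 1) + 7^i) + 2·7^i = 6·5^i + 7^(i + 1) = 6·5^((i+1) - 1) + 7^(i+1),
which is the claimed formula at n = i+1.
By the principle of mathematical induction, the result holds for all n ≥ 1.

x_n = 6·5^(n - 1) + 7^n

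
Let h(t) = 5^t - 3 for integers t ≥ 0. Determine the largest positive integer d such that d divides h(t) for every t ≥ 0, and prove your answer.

Computing the first values: h(0) = -2 and h(1) = 2; gcd(-2, 2) = 2, so d ≤ 2.
We prove 2 | 5^t - 3 for all t ≥ 0 by induction on t.
Base step (t = 0): h(0) = -2 = 2·(-1), so 2 | h(0).
Inductive step: suppose the statement holds for some p ≥ 0, i.e. 2 | h(p). Then
h(p+1) = 5^(p+1) - 3 = 5·(5^p - 3) + 12 = 5·h(p) + 12. The first term is divisible by 2 by the inductive hypothesis, and 12 is divisible by 2. Hence 2 | h(p+1).
By the principle of mathematical induction, the result holds for all t ≥ 0.
Therefore the largest such d is 2.

d = 2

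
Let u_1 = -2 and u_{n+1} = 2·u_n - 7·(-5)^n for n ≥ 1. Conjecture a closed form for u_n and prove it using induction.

u_n = (-5)^n + 3·2^(n - 1)

Computing the first terms: u_1 = -2, u_2 = 31, u_3 = -113. This suggests u_n = (-5)^n + 3·2^(n - 1).
When n = 1: the formula gives -2 = -2 = u_1.
Inductive step: suppose the statement holds for some j ≥ 1, so u_j = (-5)^j + 3·2^(j - 1).
Then u_{j+1} = 2·u_j - 7·(-5)^j = 2·((-5)^j + 3·2^(j - 1)) - 7·(-5)^j = (-5)^(j + 1) + 3·2^j = (-5)^(j+1) + 3·2^((j+1) - 1),
which is the claimed formula at n = j+1.
Hence, by induction on n, the claim holds for every n ≥ 1.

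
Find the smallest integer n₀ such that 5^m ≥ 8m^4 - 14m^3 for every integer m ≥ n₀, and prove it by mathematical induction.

At m = 5: 3125 < 3250, so the inequality fails and n₀ ≥ 6. We prove 5^m ≥ 8m^4 - 14m^3 for all m ≥ 6.
When m = 6: 5^m = 15625 and 8m^4 - 14m^3 = 7344, so 15625 ≥ 7344.
For the inductive step, assume it holds for an arbitrary i ≥ 6, so 5^i ≥ 8i^4 - 14i^3.
Then 5^(i + 1) = 5·(5^i) ≥ 5·(8i^4 - 14i^3).
Also, for i ≥ 6 we have 5·(8i^4 - 14i^3) ≥ 8(i+1)^4 - 14(i+1)^3, since 5·(8i^4 - 14i^3) − (8(i+1)^4 - 14(i+1)^3) = 32i^4 - 88i^3 - 6i^2 + 10i + 6, which is nonnegative for all i ≥ 6.
Combining, 5^(i + 1) ≥ 8(i+1)^4 - 14(i+1)^3.
By induction, the statement is established for all m ≥ 6.
Hence the smallest such n₀ is 6.

n₀ = 6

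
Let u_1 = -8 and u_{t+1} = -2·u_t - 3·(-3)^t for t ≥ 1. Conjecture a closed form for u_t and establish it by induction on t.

u_t = (-2)^(t - 1) - (-3)^(t + 1)

Computing the first terms: u_1 = -8, u_2 = 25, u_3 = -77. This suggests u_t = (-2)^(t - 1) - (-3)^(t + 1).
Base case (t = 1): the formula gives -8 = -8 = u_1.
Inductive step: suppose the statement holds for some j ≥ 1, so u_j = (-2)^(j - 1) - (-3)^(j + 1).
Then u_{j+1} = -2·u_j - 3·(-3)^j = -2·((-2)^(j - 1) - (-3)^(j + 1)) - 3·(-3)^j = (-2)^j - (-3)^(j + 2) = (-2)^((j+1) - 1) - (-3)^((j+1) + 1),
which is the claimed formula at t = j+1.
Hence, by induction on t, the claim holds for every t ≥ 1.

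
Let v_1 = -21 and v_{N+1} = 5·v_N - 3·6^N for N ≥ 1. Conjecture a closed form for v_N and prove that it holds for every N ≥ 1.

Computing the first terms: v_1 = -21, v_2 = -123, v_3 = -723. This suggests v_N = -3·5^(N - 1) - 3·6^N.
When N = 1: the formula gives -21 = -21 = v_1.
Inductive step: suppose the statement holds for some k ≥ 1, so v_k = -3·5^(k - 1) - 3·6^k.
Then v_{k+1} = 5·v_k - 3·6^k = 5·(-3·5^(k - 1) - 3·6^k) - 3·6^k = -3·5^k - 3·6^(k + 1) = -3·5^((k+1) - 1) - 3·6^(k+1),
which is the claimed formula at N = k+1.
By induction, the statement is established for all N ≥ 1.

v_N = -3·5^(N - 1) - 3·6^N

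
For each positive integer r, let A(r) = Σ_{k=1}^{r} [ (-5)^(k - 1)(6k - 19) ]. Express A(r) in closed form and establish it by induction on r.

We claim A(r) = (-5)^r(-r + 3) - 3 for all r ≥ 1.
When r = 1: A(1) = -13, and the closed form gives -13. They agree.
Inductive step: assume the claim holds for r = k, so A(k) = (-5)^k(-k + 3) - 3.
Then A(k+1) = A(k) + ((-5)^k(6k - 13)) = ((-5)^k(-k + 3) - 3) + ((-5)^k(6k - 13)).
Simplifying, A(k+1) = 5(-5)^k·k - 10(-5)^k - 3 = (-5)^(k+1)(-(k+1) + 3) - 3,
which is the closed form with r = k+1.
By the principle of mathematical induction, the result holds for all r ≥ 1.

A(r) = (-5)^r(-r + 3) - 3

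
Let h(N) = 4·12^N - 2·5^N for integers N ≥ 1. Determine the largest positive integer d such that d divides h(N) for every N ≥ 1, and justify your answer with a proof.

Computing the first values: h(1) = 38 and h(2) = 526; gcd(38, 526) = 2, so d ≤ 2.
We prove 2 | 4·12^N - 2·5^N for all N ≥ 1 by induction on N.
Base step (N = 1): h(1) = 38 = 2·(19), so 2 | h(1).
Suppose the result is true for N = r, i.e. 2 | h(r). Then
h(r+1) − 12·h(r) = (4·12^(r+1) - 2·5^(r+1)) − 12·(4·12^r - 2·5^r) = (-2)·5^r·(5 − 12) = (14)·5^r. Since 2 | h(r) by the inductive hypothesis, 2 | 12·h(r); and 2 | 14 since 14 = 2·7. Therefore 2 | h(r+1).
By the principle of mathematical induction, the result holds for all N ≥ 1.
Therefore the largest such d is 2.

d = 2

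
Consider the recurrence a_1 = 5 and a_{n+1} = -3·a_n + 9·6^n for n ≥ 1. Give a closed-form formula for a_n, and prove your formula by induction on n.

Computing the first terms: a_1 = 5, a_2 = 39, a_3 = 207. This suggests a_n = -(-3)^(n - 1) + 6^n.
When n = 1: the formula gives 5 = 5 = a_1.
Suppose the result is true for n = j, so a_j = -(-3)^(j - 1) + 6^j.
Then a_{j+1} = -3·a_j + 9·6^j = -3·(-(-3)^(j - 1) + 6^j) + 9·6^j = -(-3)^j + 6^(j + 1) = -(-3)^((j+1) - 1) + 6^(j+1),
which is the claimed formula at n = j+1.
By induction, the statement is established for all n ≥ 1.

a_n = -(-3)^(n - 1) + 6^n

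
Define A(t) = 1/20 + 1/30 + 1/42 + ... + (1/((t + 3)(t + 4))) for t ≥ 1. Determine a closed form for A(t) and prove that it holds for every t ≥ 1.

We claim A(t) = t/(4(t + 4)) for all t ≥ 1.
Base step (t = 1): A(1) = 1/20, and the closed form gives 1/20. They agree.
Inductive step: assume the claim holds for t = p, so A(p) = p/(4(p + 4)).
Then A(p+1) = A(p) + (1/((p + 4)(p + 5))) = (p/(4(p + 4))) + (1/((p + 4)(p + 5))).
Simplifying, A(p+1) = (p + 1)/(4(p + 5)) = (p+1)/(4((p+1) + 4)),
which is the closed form with t = p+1.
Hence, by induction on t, the claim holds for every t ≥ 1.

A(t) = t/(4(t + 4))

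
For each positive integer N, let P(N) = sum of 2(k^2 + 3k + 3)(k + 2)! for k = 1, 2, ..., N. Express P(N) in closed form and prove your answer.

P(N) = (2N + 2)(N + 3)! - 12

We claim P(N) = (2N + 2)(N + 3)! - 12 for all N ≥ 1.
Base case (N = 1): P(1) = 84, and the closed form gives 84. They agree.
Inductive step: assume the claim holds for N = k, so P(k) = (2k + 2)(k + 3)! - 12.
Then P(k+1) = P(k) + (2(k^2 + 5k + 7)(k + 3)!) = ((2k + 2)(k + 3)! - 12) + (2(k^2 + 5k + 7)(k + 3)!).
Simplifying, P(k+1) = (2(k+1) + 2)((k+1) + 3)! - 12,
which is the closed form with N = k+1.
Hence, by induction on N, the claim holds for every N ≥ 1.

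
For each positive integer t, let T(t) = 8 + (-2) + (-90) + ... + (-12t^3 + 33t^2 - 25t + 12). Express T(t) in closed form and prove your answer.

T(t) = -t(3t^3 - 5t^2 - t - 5)

We claim T(t) = -t(3t^3 - 5t^2 - t - 5) for all t ≥ 1.
Base step (t = 1): T(1) = 8, and the closed form gives 8. They agree.
Inductive step: assume the claim holds for t = j, so T(j) = j(-3j^3 + 5j^2 + j + 5).
Then T(j+1) = T(j) + (-12j^3 - 3j^2 + 5j + 8) = (j(-3j^3 + 5j^2 + j + 5)) + (-12j^3 - 3j^2 + 5j + 8).
Simplifying, T(j+1) = -(j + 1)(3j^3 + 4j^2 - 2j - 8) = -(j+1)(3(j+1)^3 - 5(j+1)^2 - (j+1) - 5),
which is the closed form with t = j+1.
Hence, by induction on t, the claim holds for every t ≥ 1.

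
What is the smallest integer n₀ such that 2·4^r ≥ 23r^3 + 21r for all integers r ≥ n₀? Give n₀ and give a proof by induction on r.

n₀ = 6

At r = 5: 2048 < 2980, so the inequality fails and n₀ ≥ 6. We prove 2·4^r ≥ 23r^3 + 21r for all r ≥ 6.
Base case (r = 6): 2·4^r = 8192 and 23r^3 + 21r = 5094, so 8192 ≥ 5094.
Inductive step: assume the claim holds for r = m, so 2·4^m ≥ 23m^3 + 21m.
Then 2·4^(m + 1) = 4·(2·4^m) ≥ 4·(23m^3 + 21m).
Also, for m ≥ 6 we have 4·(23m^3 + 21m) ≥ 23(m+1)^3 + 21(m+1), since 4·(23m^3 + 21m) − (23(m+1)^3 + 21(m+1)) = 69m^3 - 69m^2 - 6m - 44, which is nonnegative for all m ≥ 6.
Combining, 2·4^(m + 1) ≥ 23(m+1)^3 + 21(m+1).
Hence, by induction on r, the claim holds for every r ≥ 6.
Hence the smallest such n₀ is 6.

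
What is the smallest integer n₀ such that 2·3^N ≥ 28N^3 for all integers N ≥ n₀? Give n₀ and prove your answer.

At N = 8: 13122 < 14336, so the inequality fails and n₀ ≥ 9. We prove 2·3^N ≥ 28N^3 for all N ≥ 9.
Base step (N = 9): 2·3^N = 39366 and 28N^3 = 20412, so 39366 ≥ 20412.
Suppose the result is true for N = r, so 2·3^r ≥ 28r^3.
Then 2·3^(r + 1) = 3·(2·3^r) ≥ 3·(28r^3).
Also, for r ≥ 9 we have 3·(28r^3) ≥ 28(r+1)^3, since 3 ≥ (1 + 1/r)^3 for all r ≥ 9.
Combining, 2·3^(r + 1) ≥ 28(r+1)^3.
Hence, by induction on N, the claim holds for every N ≥ 9.
Hence the smallest such n₀ is 9.

n₀ = 9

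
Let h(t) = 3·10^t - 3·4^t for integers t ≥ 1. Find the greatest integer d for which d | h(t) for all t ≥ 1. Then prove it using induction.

Computing the first values: h(1) = 18 and h(2) = 252; gcd(18, 252) = 18, so d ≤ 18.
We prove 18 | 3·10^t - 3·4^t for all t ≥ 1 by induction on t.
For the base case t = 1: h(1) = 18 = 18·(1), so 18 | h(1).
Inductive step: assume the claim holds for t = i, i.e. 18 | h(i). Then
h(i+1) − 10·h(i) = (3·10^(i+1) - 3·4^(i+1)) − 10·(3·10^i - 3·4^i) = (-3)·4^i·(4 − 10) = (18)·4^i. Since 18 | h(i) by the inductive hypothesis, 18 | 10·h(i); and 18 | 18 since 18 = 18·1. Therefore 18 | h(i+1).
By the principle of mathematical induction, the result holds for all t ≥ 1.
Therefore the largest such d is 18.

d = 18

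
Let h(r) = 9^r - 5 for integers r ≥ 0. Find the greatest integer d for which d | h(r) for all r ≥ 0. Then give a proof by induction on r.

Computing the first values: h(0) = -4 and h(1) = 4; gcd(-4, 4) = 4, so d ≤ 4.
We prove 4 | 9^r - 5 for all r ≥ 0 by induction on r.
Base case (r = 0): h(0) = -4 = 4·(-1), so 4 | h(0).
For the inductive step, assume it holds for an arbitrary m ≥ 0, i.e. 4 | h(m). Then
h(m+1) = 9^(m+1) - 5 = 9·(9^m - 5) + 40 = 9·h(m) + 40. The first term is divisible by 4 by the inductive hypothesis, and 40 is divisible by 4. Hence 4 | h(m+1).
By induction, the statement is established for all r ≥ 0.
Therefore the largest such d is 4.

d = 4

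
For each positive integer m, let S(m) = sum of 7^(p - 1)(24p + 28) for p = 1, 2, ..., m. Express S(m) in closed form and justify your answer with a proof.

We claim S(m) = 4·7^m(m + 1) - 4 for all m ≥ 1.
Base step (m = 1): S(1) = 52, and the closed form gives 52. They agree.
Inductive step: assume the claim holds for m = p, so S(p) = 4·7^p(p + 1) - 4.
Then S(p+1) = S(p) + (7^p(24p + 52)) = (4·7^p(p + 1) - 4) + (7^p(24p + 52)).
Simplifying, S(p+1) = 28·7^p·p + 56·7^p - 4 = 4·7^(p+1)((p+1) + 1) - 4,
which is the closed form with m = p+1.
This completes the induction.

S(m) = 4·7^m(m + 1) - 4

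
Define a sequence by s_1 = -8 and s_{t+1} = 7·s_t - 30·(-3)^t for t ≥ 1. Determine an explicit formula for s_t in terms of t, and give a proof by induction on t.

Computing the first terms: s_1 = -8, s_2 = 34, s_3 = -32. This suggests s_t = -(-3)^(t + 1) + 7^(t - 1).
For the base case t = 1: the formula gives -8 = -8 = s_1.
Inductive step: assume the claim holds for t = m, so s_m = -(-3)^(m + 1) + 7^(m - 1).
Then s_{m+1} = 7·s_m - 30·(-3)^m = 7·(-(-3)^(m + 1) + 7^(m - 1)) - 30·(-3)^m = -(-3)^(m + 2) + 7^m = -(-3)^((m+1) + 1) + 7^((m+1) - 1),
which is the claimed formula at t = m+1.
This completes the induction.

s_t = -(-3)^(t + 1) + 7^(t - 1)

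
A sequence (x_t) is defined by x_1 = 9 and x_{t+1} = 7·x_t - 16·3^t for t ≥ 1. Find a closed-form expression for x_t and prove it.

Computing the first terms: x_1 = 9, x_2 = 15, x_3 = -39. This suggests x_t = 4·3^t - 3·7^(t - 1).
Base case (t = 1): the formula gives 9 = 9 = x_1.
Suppose the result is true for t = k, so x_k = 4·3^k - 3·7^(k - 1).
Then x_{k+1} = 7·x_k - 16·3^k = 7·(4·3^k - 3·7^(k - 1)) - 16·3^k = 4·3^(k + 1) - 3·7^k = 4·3^(k+1) - 3·7^((k+1) - 1),
which is the claimed formula at t = k+1.
This completes the induction.

x_t = 4·3^t - 3·7^(t - 1)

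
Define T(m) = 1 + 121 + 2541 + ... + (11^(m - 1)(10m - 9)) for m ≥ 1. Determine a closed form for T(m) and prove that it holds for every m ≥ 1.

T(m) = 11^m(m - 1) + 1

We claim T(m) = 11^m(m - 1) + 1 for all m ≥ 1.
For the base case m = 1: T(1) = 1, and the closed form gives 1. They agree.
Suppose the result is true for m = j, so T(j) = 11^j(j - 1) + 1.
Then T(j+1) = T(j) + (11^j(10j + 1)) = (11^j(j - 1) + 1) + (11^j(10j + 1)).
Simplifying, T(j+1) = 11^(j + 1)j + 1 = 11^(j+1)((j+1) - 1) + 1,
which is the closed form with m = j+1.
By the principle of mathematical induction, the result holds for all m ≥ 1.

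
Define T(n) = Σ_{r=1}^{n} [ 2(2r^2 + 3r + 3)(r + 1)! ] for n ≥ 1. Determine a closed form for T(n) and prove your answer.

We claim T(n) = (4n + 2)(n + 2)! - 4 for all n ≥ 1.
Base step (n = 1): T(1) = 32, and the closed form gives 32. They agree.
Inductive step: assume the claim holds for n = r, so T(r) = (4r + 2)(r + 2)! - 4.
Then T(r+1) = T(r) + (2(2r^2 + 7r + 8)(r + 2)!) = ((4r + 2)(r + 2)! - 4) + (2(2r^2 + 7r + 8)(r + 2)!).
Simplifying, T(r+1) = (4(r+1) + 2)((r+1) + 2)! - 4,
which is the closed form with n = r+1.
Hence, by induction on n, the claim holds for every n ≥ 1.

T(n) = (4n + 2)(n + 2)! - 4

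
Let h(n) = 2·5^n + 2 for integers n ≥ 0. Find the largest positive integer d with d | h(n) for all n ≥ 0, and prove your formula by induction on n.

d = 4

Computing the first values: h(0) = 4 and h(1) = 12; gcd(4, 12) = 4, so d ≤ 4.
We prove 4 | 2·5^n + 2 for all n ≥ 0 by induction on n.
Base step (n = 0): h(0) = 4 = 4·(1), so 4 | h(0).
Inductive step: assume the claim holds for n = p, i.e. 4 | h(p). Then
h(p+1) = 2·5^(p+1) + 2 = 5·(2·5^p + 2) - 8 = 5·h(p) - 8. The first term is divisible by 4 by the inductive hypothesis, and -8 is divisible by 4. Hence 4 | h(p+1).
This completes the induction.
Therefore the largest such d is 4.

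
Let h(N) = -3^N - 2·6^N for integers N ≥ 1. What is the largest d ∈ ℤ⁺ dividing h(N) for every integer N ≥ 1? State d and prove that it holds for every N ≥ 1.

Computing the first values: h(1) = -15 and h(2) = -81; gcd(-15, -81) = 3, so d ≤ 3.
We prove 3 | -3^N - 2·6^N for all N ≥ 1 by induction on N.
When N = 1: h(1) = -15 = 3·(-5), so 3 | h(1).
For the inductive step, assume it holds for an arbitrary r ≥ 1, i.e. 3 | h(r). Then
h(r+1) − 6·h(r) = (-3^(r+1) - 2·6^(r+1)) − 6·(-3^r - 2·6^r) = (-1)·3^r·(3 − 6) = (3)·3^r. Since 3 | h(r) by the inductive hypothesis, 3 | 6·h(r); and 3 | 3 since 3 = 3·1. Therefore 3 | h(r+1).
Hence, by induction on N, the claim holds for every N ≥ 1.
Therefore the largest such d is 3.

d = 3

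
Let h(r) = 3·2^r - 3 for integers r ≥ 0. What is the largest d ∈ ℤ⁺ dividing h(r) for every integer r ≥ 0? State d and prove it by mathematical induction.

Computing the first values: h(0) = 0 and h(1) = 3; gcd(0, 3) = 3, so d ≤ 3.
We prove 3 | 3·2^r - 3 for all r ≥ 0 by induction on r.
Base case (r = 0): h(0) = 0 = 3·(0), so 3 | h(0).
Suppose the result is true for r = k, i.e. 3 | h(k). Then
h(k+1) = 3·2^(k+1) - 3 = 2·(3·2^k - 3) + 3 = 2·h(k) + 3. The first term is divisible by 3 by the inductive hypothesis, and 3 is divisible by 3. Hence 3 | h(k+1).
Hence, by induction on r, the claim holds for every r ≥ 0.
Therefore the largest such d is 3.

d = 3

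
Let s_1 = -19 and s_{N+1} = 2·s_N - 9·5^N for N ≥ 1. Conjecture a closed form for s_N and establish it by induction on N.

s_N = -2^(N + 1) - 3·5^N

Computing the first terms: s_1 = -19, s_2 = -83, s_3 = -391. This suggests s_N = -2^(N + 1) - 3·5^N.
For the base case N = 1: the formula gives -19 = -19 = s_1.
Inductive step: assume the claim holds for N = j, so s_j = -2^(j + 1) - 3·5^j.
Then s_{j+1} = 2·s_j - 9·5^j = 2·(-2^(j + 1) - 3·5^j) - 9·5^j = -2^(j + 2) - 3·5^(j + 1) = -2^((j+1) + 1) - 3·5^(j+1),
which is the claimed formula at N = j+1.
Hence, by induction on N, the claim holds for every N ≥ 1.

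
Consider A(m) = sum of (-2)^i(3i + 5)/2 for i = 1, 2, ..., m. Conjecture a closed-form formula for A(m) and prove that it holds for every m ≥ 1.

A(m) = (-2)^m(m + 2) - 2

We claim A(m) = (-2)^m(m + 2) - 2 for all m ≥ 1.
Base step (m = 1): A(1) = -8, and the closed form gives -8. They agree.
Inductive step: suppose the statement holds for some i ≥ 1, so A(i) = (-2)^i(i + 2) - 2.
Then A(i+1) = A(i) + ((-2)^i(-3i - 8)) = ((-2)^i(i + 2) - 2) + ((-2)^i(-3i - 8)).
Simplifying, A(i+1) = -2(-2)^i·i - 6(-2)^i - 2 = (-2)^(i+1)((i+1) + 2) - 2,
which is the closed form with m = i+1.
By the principle of mathematical induction, the result holds for all m ≥ 1.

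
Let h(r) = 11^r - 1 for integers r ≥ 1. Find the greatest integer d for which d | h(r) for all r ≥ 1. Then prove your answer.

d = 10

Computing the first values: h(1) = 10 and h(2) = 120; gcd(10, 120) = 10, so d ≤ 10.
We prove 10 | 11^r - 1 for all r ≥ 1 by induction on r.
For the base case r = 1: h(1) = 10 = 10·(1), so 10 | h(1).
Inductive step: assume the claim holds for r = k, i.e. 10 | h(k). Then
11^{k+1} − 1^{k+1} = 11·11^k − 1·1^k = 11·(11^k − 1^k) + (10)·1^k. The first term is divisible by 10 by the inductive hypothesis, and the second term (10)·1^k is divisible by 10 since 10 | 10. Hence 10 | h(k+1).
Hence, by induction on r, the claim holds for every r ≥ 1.
Therefore the largest such d is 10.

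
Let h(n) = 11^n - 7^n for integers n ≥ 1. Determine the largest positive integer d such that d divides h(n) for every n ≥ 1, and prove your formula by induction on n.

Computing the first values: h(1) = 4 and h(2) = 72; gcd(4, 72) = 4, so d ≤ 4.
We prove 4 | 11^n - 7^n for all n ≥ 1 by induction on n.
Base case (n = 1): h(1) = 4 = 4·(1), so 4 | h(1).
Suppose the result is true for n = j, i.e. 4 | h(j). Then
11^{j+1} − 7^{j+1} = 11·11^j − 7·7^j = 11·(11^j − 7^j) + (4)·7^j. The first term is divisible by 4 by the inductive hypothesis, and the second term (4)·7^j is divisible by 4 since 4 | 4. Hence 4 | h(j+1).
Hence, by induction on n, the claim holds for every n ≥ 1.
Therefore the largest such d is 4.

d = 4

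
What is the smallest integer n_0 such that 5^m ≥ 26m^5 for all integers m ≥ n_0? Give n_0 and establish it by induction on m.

n_0 = 9

At m = 8: 390625 < 851968, so the inequality fails and n_0 ≥ 9. We prove 5^m ≥ 26m^5 for all m ≥ 9.
Base step (m = 9): 5^m = 1953125 and 26m^5 = 1535274, so 1953125 ≥ 1535274.
Inductive step: assume the claim holds for m = k, so 5^k ≥ 26k^5.
Then 5^(k + 1) = 5·(5^k) ≥ 5·(26k^5).
Also, for k ≥ 9 we have 5·(26k^5) ≥ 26(k+1)^5, since 5 ≥ (1 + 1/k)^5 for all k ≥ 9.
Combining, 5^(k + 1) ≥ 26(k+1)^5.
By induction, the statement is established for all m ≥ 9.
Hence the smallest such n_0 is 9.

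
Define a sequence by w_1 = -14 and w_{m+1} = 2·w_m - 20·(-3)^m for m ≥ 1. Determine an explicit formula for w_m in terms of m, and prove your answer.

w_m = 4(-3)^m - 2^m

Computing the first terms: w_1 = -14, w_2 = 32, w_3 = -116. This suggests w_m = 4(-3)^m - 2^m.
For the base case m = 1: the formula gives -14 = -14 = w_1.
Suppose the result is true for m = r, so w_r = 4(-3)^r - 2^r.
Then w_{r+1} = 2·w_r - 20·(-3)^r = 2·(4(-3)^r - 2^r) - 20·(-3)^r = 4(-3)^(r + 1) - 2^(r + 1),
which is the claimed formula at m = r+1.
This completes the induction.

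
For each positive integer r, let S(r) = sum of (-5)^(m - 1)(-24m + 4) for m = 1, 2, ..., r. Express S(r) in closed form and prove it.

We claim S(r) = 4(-5)^r·r for all r ≥ 1.
Base case (r = 1): S(1) = -20, and the closed form gives -20. They agree.
Inductive step: assume the claim holds for r = m, so S(m) = 4(-5)^m·m.
Then S(m+1) = S(m) + ((-5)^m(-24m - 20)) = (4(-5)^m·m) + ((-5)^m(-24m - 20)).
Simplifying, S(m+1) = (-5)^(m + 1)(4m + 4) = 4(-5)^(m+1)·(m+1),
which is the closed form with r = m+1.
By the principle of mathematical induction, the result holds for all r ≥ 1.

S(r) = 4(-5)^r·r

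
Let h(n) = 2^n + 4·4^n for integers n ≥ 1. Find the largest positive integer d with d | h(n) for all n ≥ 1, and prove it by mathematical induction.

Computing the first values: h(1) = 18 and h(2) = 68; gcd(18, 68) = 2, so d ≤ 2.
We prove 2 | 2^n + 4·4^n for all n ≥ 1 by induction on n.
Base step (n = 1): h(1) = 18 = 2·(9), so 2 | h(1).
Inductive step: assume the claim holds for n = k, i.e. 2 | h(k). Then
h(k+1) − 4·h(k) = (2^(k+1) + 4·4^(k+1)) − 4·(2^k + 4·4^k) = (1)·2^k·(2 − 4) = (-2)·2^k. Since 2 | h(k) by the inductive hypothesis, 2 | 4·h(k); and 2 | -2 since -2 = 2·-1. Therefore 2 | h(k+1).
By the principle of mathematical induction, the result holds for all n ≥ 1.
Therefore the largest such d is 2.

d = 2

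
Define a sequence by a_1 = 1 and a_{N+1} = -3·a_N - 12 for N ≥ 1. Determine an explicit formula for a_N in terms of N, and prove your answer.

a_N = 4(-3)^(N - 1) - 3

Computing the first terms: a_1 = 1, a_2 = -15, a_3 = 33. This suggests a_N = 4(-3)^(N - 1) - 3.
When N = 1: the formula gives 1 = 1 = a_1.
Inductive step: assume the claim holds for N = m, so a_m = 4(-3)^(m - 1) - 3.
Then a_{m+1} = -3·a_m - 12 = -3·(4(-3)^(m - 1) - 3) - 12 = 4(-3)^m - 3 = 4(-3)^((m+1) - 1) - 3,
which is the claimed formula at N = m+1.
This completes the induction.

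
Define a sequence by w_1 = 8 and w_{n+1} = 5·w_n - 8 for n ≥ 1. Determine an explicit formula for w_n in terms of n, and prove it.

w_n = 6·5^(n - 1) + 2

Computing the first terms: w_1 = 8, w_2 = 32, w_3 = 152. This suggests w_n = 6·5^(n - 1) + 2.
For the base case n = 1: the formula gives 8 = 8 = w_1.
Inductive step: assume the claim holds for n = m, so w_m = 6·5^(m - 1) + 2.
Then w_{m+1} = 5·w_m - 8 = 5·(6·5^(m - 1) + 2) - 8 = 6·5^m + 2 = 6·5^((m+1) - 1) + 2,
which is the claimed formula at n = m+1.
Hence, by induction on n, the claim holds for every n ≥ 1.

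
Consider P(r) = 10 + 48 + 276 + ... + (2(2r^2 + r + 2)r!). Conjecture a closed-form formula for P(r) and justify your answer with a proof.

We claim P(r) = (4r + 2)(r + 1)! - 2 for all r ≥ 1.
When r = 1: P(1) = 10, and the closed form gives 10. They agree.
For the inductive step, assume it holds for an arbitrary j ≥ 1, so P(j) = (4j + 2)(j + 1)! - 2.
Then P(j+1) = P(j) + (2(2j^2 + 5j + 5)(j + 1)!) = ((4j + 2)(j + 1)! - 2) + (2(2j^2 + 5j + 5)(j + 1)!).
Simplifying, P(j+1) = (4(j+1) + 2)((j+1) + 1)! - 2,
which is the closed form with r = j+1.
This completes the induction.

P(r) = (4r + 2)(r + 1)! - 2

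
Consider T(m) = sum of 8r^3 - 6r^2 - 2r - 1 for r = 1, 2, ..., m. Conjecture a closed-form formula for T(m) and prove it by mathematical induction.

T(m) = m(2m^3 + 2m^2 - 2m - 3)

We claim T(m) = m(2m^3 + 2m^2 - 2m - 3) for all m ≥ 1.
Base case (m = 1): T(1) = -1, and the closed form gives -1. They agree.
For the inductive step, assume it holds for an arbitrary r ≥ 1, so T(r) = r(2r^3 + 2r^2 - 2r - 3).
Then T(r+1) = T(r) + (8r^3 + 18r^2 + 10r - 1) = (r(2r^3 + 2r^2 - 2r - 3)) + (8r^3 + 18r^2 + 10r - 1).
Simplifying, T(r+1) = (r + 1)(2r^3 + 8r^2 + 8r - 1) = (r+1)(2(r+1)^3 + 2(r+1)^2 - 2(r+1) - 3),
which is the closed form with m = r+1.
Hence, by induction on m, the claim holds for every m ≥ 1.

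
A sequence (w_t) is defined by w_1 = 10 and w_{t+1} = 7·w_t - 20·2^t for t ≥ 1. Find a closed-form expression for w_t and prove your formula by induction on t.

Computing the first terms: w_1 = 10, w_2 = 30, w_3 = 130. This suggests w_t = 2^(t + 2) + 2·7^(t - 1).
Base case (t = 1): the formula gives 10 = 10 = w_1.
For the inductive step, assume it holds for an arbitrary r ≥ 1, so w_r = 2^(r + 2) + 2·7^(r - 1).
Then w_{r+1} = 7·w_r - 20·2^r = 7·(2^(r + 2) + 2·7^(r - 1)) - 20·2^r = 2^(r + 3) + 2·7^r = 2^((r+1) + 2) + 2·7^((r+1) - 1),
which is the claimed formula at t = r+1.
This completes the induction.

w_t = 2^(t + 2) + 2·7^(t - 1)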